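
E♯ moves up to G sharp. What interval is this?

Counting letters E–F–G gives a third.
E#→G# = 3 semitones, 1 narrower than the major third (4), so minor.

minor third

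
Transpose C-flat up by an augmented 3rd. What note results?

C up a major third is E, so the target letter is E.
From Cb, an augmented third is 5 semitones up: E.

E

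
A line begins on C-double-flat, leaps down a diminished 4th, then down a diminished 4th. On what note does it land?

D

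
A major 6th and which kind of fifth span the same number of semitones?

A major sixth spans 9 semitones.
A fifth spanning 9 semitones is doubly augmented (the perfect fifth is 7).

doubly augmented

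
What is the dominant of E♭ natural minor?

Degree 5 takes the letter 4 steps above E, which is B.
In natural minor, degree 5 sits 7 semitones above the tonic. Eb + 7 semitones is pitch class 10, spelled on B as Bb.

Bb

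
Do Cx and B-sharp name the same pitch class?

Two spellings are enharmonically equivalent only if they share a pitch class.
Here C## → 2, B# → 0; 0 ≠ 2, so they are not.

No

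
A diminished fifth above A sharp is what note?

E

A up a perfect fifth is E, so the target letter is E.
From A#, a diminished fifth is 6 semitones up: E.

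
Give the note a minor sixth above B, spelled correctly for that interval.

G

A sixth above B lands on the letter G.
A minor sixth spans 8 semitones, so B moves to pitch class 7. On the letter G that is G.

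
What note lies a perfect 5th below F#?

A fifth below F lands on the letter B.
A perfect fifth spans 7 semitones, so F# moves to pitch class 11. On the letter B that is B.

B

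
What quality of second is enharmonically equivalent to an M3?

doubly augmented

A major third spans 4 semitones.
A second spanning 4 semitones is doubly augmented (the major second is 2).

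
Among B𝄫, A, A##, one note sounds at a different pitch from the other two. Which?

A##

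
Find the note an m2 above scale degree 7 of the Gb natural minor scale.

Scale degree 7 of Gb natural minor is Fb.
A minor second (1 semitone) above Fb lands on the letter G, giving Gbb.

Gbb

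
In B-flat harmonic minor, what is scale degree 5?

F

The Bb harmonic minor scale runs Bb C Db Eb F Gb A.
Degree 5 is F.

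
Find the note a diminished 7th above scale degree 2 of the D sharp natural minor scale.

Scale degree 2 of D# natural minor is E#.
A diminished seventh (9 semitones) above E# lands on the letter D, giving D.

D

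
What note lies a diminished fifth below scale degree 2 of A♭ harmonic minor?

E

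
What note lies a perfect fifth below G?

C

A fifth below G lands on the letter C.
A perfect fifth spans 7 semitones, so G moves to pitch class 0. On the letter C that is C.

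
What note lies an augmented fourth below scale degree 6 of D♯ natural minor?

Scale degree 6 of D# natural minor is B.
An augmented fourth (6 semitones) below B lands on the letter F, giving F.

F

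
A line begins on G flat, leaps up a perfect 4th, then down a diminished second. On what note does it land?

A perfect fourth up from Gb is Cb (letter C, 5 semitones up).
A diminished second down from Cb is B (letter B, 0 semitones down).

B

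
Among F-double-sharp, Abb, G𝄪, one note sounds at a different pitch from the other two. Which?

In 12-tone equal temperament, enharmonic equivalents share a pitch class. F## is pitch class 7; Abb is pitch class 7; G## is pitch class 9.
F## and Abb share pitch class 7, while G## is pitch class 9.

G##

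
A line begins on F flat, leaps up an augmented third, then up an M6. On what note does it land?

An augmented third up from Fb is A (letter A, 5 semitones up).
A major sixth up from A is F# (letter F, 9 semitones up).

F#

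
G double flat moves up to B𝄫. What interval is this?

The letter names run G→B, a span of 2 letter steps, so the interval is some kind of third.
Gbb to Bbb is 4 semitones. A major third is 4, so 4 makes it major.

major third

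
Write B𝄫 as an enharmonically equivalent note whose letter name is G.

Bbb is pitch class 9. The letter G alone is pitch class 7.
To reach pitch class 9 from G requires an offset of +2 semitones, i.e. double sharp: G##.

G##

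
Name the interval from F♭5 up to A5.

augmented third

The letter names run F→A, a span of 2 letter steps, so the interval is some kind of third.
Fb to A is 5 semitones. A major third is 4, so 5 makes it augmented.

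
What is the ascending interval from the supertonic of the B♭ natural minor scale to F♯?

The supertonic of Bb natural minor is C.
C up to F#: letters C→F make it a fourth; 6 semitones makes it augmented.

augmented fourth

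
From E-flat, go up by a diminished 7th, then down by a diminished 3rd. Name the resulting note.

A diminished seventh up from Eb is Dbb (letter D, 9 semitones up).
A diminished third down from Dbb is Bb (letter B, 2 semitones down).

Bb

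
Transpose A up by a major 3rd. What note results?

A third above A lands on the letter C.
A major third spans 4 semitones, so A moves to pitch class 1. On the letter C that is C#.

C#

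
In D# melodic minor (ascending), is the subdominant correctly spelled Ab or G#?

Each scale degree takes a distinct letter name. Degree 4 of a scale on D must use the letter G.
G# and Ab are enharmonically the same pitch, but only G# uses the letter G, so it is the correct spelling here.

G#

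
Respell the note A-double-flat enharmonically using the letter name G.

G

Plain G sits at the same pitch as Abb, so on the letter G the same pitch needs a natural: G.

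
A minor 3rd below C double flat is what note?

Abb

A third below C lands on the letter A.
A minor third spans 3 semitones, so Cbb moves to pitch class 7. On the letter A that is Abb.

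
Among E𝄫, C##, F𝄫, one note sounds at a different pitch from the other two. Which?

Fbb

In 12-tone equal temperament, enharmonic equivalents share a pitch class. Ebb is pitch class 2; C## is pitch class 2; Fbb is pitch class 3.
Ebb and C## share pitch class 2, while Fbb is pitch class 3.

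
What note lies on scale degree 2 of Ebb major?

Fb

Degree 2 takes the letter 1 step above E, which is F.
In major, degree 2 sits 2 semitones above the tonic. Ebb + 2 semitones is pitch class 4, spelled on F as Fb.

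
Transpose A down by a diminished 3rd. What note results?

F##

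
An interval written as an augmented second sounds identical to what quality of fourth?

An augmented second spans 3 semitones.
A fourth spanning 3 semitones is doubly diminished (the perfect fourth is 5).

doubly diminished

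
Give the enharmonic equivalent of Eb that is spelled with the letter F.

Fbb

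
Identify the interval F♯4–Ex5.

Counting letters F–G–A–B–C–D–E gives a seventh.
F#→E## = 12 semitones, 1 wider than the major seventh (11), so augmented.

augmented seventh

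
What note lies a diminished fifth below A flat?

D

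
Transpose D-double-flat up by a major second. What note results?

A second above D lands on the letter E.
A major second spans 2 semitones, so Dbb moves to pitch class 2. On the letter E that is Ebb.

Ebb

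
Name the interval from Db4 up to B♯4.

doubly augmented sixth

Counting letters D–E–F–G–A–B gives a sixth.
Db→B# = 11 semitones, 2 wider than the major sixth (9), so doubly augmented.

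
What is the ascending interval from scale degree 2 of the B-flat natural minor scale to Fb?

diminished fourth

Scale degree 2 of Bb natural minor is C.
C up to Fb: letters C→F make it a fourth; 4 semitones makes it diminished.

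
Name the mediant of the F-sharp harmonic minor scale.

The F# harmonic minor scale runs F# G# A B C# D E#.
Degree 3 is A.

A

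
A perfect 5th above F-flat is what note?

Cb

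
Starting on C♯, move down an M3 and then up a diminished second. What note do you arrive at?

Bbb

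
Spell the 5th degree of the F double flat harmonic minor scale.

Cbb

Degree 5 takes the letter 4 steps above F, which is C.
In harmonic minor, degree 5 sits 7 semitones above the tonic. Fbb + 7 semitones is pitch class 10, spelled on C as Cbb.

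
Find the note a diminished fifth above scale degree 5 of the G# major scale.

Scale degree 5 of G# major is D#.
A diminished fifth (6 semitones) above D# lands on the letter A, giving A.

A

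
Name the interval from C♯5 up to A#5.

Counting letters C–D–E–F–G–A gives a sixth.
C#→A# = 9 semitones, exactly the major sixth.

major sixth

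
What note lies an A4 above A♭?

A fourth above A lands on the letter D.
An augmented fourth spans 6 semitones, so Ab moves to pitch class 2. On the letter D that is D.

D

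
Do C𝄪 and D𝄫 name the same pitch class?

No

Two spellings are enharmonically equivalent only if they share a pitch class.
Here C## → 2, Dbb → 0; 0 ≠ 2, so they are not.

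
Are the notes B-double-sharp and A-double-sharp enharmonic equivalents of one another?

No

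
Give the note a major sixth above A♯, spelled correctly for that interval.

F##

A up a major sixth is F#, so the target letter is F.
From A#, a major sixth is 9 semitones up: F##.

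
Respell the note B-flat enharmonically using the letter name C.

Bb is pitch class 10. The letter C alone is pitch class 0.
To reach pitch class 10 from C requires an offset of -2 semitones, i.e. double flat: Cbb.

Cbb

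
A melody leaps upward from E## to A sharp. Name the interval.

diminished fourth

The letter names run E→A, a span of 3 letter steps, so the interval is some kind of fourth.
E## to A# is 4 semitones. A perfect fourth is 5, so 4 makes it diminished.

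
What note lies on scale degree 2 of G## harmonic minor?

Degree 2 takes the letter 1 step above G, which is A.
In harmonic minor, degree 2 sits 2 semitones above the tonic. G## + 2 semitones is pitch class 11, spelled on A as A##.

A##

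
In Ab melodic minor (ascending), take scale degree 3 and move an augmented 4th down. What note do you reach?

Gbb

Scale degree 3 of Ab melodic minor (ascending) is Cb.
An augmented fourth (6 semitones) below Cb lands on the letter G, giving Gbb.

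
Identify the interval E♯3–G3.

Counting letters E–F–G gives a third.
E#→G = 2 semitones, 2 narrower than the major third (4), so diminished.

diminished third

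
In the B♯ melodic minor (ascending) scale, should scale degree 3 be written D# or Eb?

Each scale degree takes a distinct letter name. Degree 3 of a scale on B must use the letter D.
D# and Eb are enharmonically the same pitch, but only D# uses the letter D, so it is the correct spelling here.

D#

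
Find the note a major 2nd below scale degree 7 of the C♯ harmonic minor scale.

A#

Scale degree 7 of C# harmonic minor is B#.
A major second (2 semitones) below B# lands on the letter A, giving A#.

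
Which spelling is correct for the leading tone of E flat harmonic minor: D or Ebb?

D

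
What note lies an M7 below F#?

A seventh below F lands on the letter G.
A major seventh spans 11 semitones, so F# moves to pitch class 7. On the letter G that is G.

G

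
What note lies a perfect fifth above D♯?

A#

A fifth above D lands on the letter A.
A perfect fifth spans 7 semitones, so D# moves to pitch class 10. On the letter A that is A#.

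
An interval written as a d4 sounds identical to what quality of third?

major

A diminished fourth spans 4 semitones.
A third spanning 4 semitones is major (the major third is 4).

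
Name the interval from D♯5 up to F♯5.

minor third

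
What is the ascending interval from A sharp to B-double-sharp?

augmented second

Counting letters A–B gives a second.
A#→B## = 3 semitones, 1 wider than the major second (2), so augmented.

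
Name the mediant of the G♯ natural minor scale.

Degree 3 takes the letter 2 steps above G, which is B.
In natural minor, degree 3 sits 3 semitones above the tonic. G# + 3 semitones is pitch class 11, spelled on B as B.

B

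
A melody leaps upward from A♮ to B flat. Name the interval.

Counting letters A–B gives a second.
A→Bb = 1 semitone, 1 narrower than the major second (2), so minor.

minor second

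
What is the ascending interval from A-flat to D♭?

Counting letters A–B–C–D gives a fourth.
Ab→Db = 5 semitones, exactly the perfect fourth.

perfect fourth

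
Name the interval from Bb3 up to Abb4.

diminished seventh

Counting letters B–C–D–E–F–G–A gives a seventh.
Bb→Abb = 9 semitones, 2 narrower than the major seventh (11), so diminished.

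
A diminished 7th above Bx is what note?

A#

B up a major seventh is A#, so the target letter is A.
From B##, a diminished seventh is 9 semitones up: A#.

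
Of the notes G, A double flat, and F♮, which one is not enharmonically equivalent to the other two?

In 12-tone equal temperament, enharmonic equivalents share a pitch class. G is pitch class 7; Abb is pitch class 7; F is pitch class 5.
G and Abb share pitch class 7, while F is pitch class 5.

F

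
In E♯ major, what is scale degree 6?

C##

Degree 6 takes the letter 5 steps above E, which is C.
In major, degree 6 sits 9 semitones above the tonic. E# + 9 semitones is pitch class 2, spelled on C as C##.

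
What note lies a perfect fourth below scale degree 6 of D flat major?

Scale degree 6 of Db major is Bb.
A perfect fourth (5 semitones) below Bb lands on the letter F, giving F.

F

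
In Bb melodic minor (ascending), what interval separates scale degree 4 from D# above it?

augmented seventh

Scale degree 4 of Bb melodic minor (ascending) is Eb.
Eb up to D#: letters E→D make it a seventh; 12 semitones makes it augmented.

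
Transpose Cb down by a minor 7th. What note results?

Db

C down a major seventh is Db, so the target letter is D.
From Cb, a minor seventh is 10 semitones down: Db.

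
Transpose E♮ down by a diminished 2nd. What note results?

E down a major second is D, so the target letter is D.
From E, a diminished second is 0 semitones down: D##.

D##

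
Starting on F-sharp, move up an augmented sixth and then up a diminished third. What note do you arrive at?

An augmented sixth up from F# is D## (letter D, 10 semitones up).
A diminished third up from D## is F# (letter F, 2 semitones up).

F#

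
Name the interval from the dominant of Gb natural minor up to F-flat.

minor third

The dominant of Gb natural minor is Db.
Db up to Fb: letters D→F make it a third; 3 semitones makes it minor.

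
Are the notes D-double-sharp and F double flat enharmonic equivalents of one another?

D## is pitch class 4; Fbb is pitch class 3.
The pitch classes differ (4 vs. 3), so they are not enharmonic equivalents.

No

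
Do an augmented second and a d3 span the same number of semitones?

An augmented second spans 3 semitones; a diminished third spans 2.
The spans differ, so they are not enharmonic equivalents.

No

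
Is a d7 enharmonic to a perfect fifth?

A diminished seventh spans 9 semitones; a perfect fifth spans 7.
The spans differ, so they are not enharmonic equivalents.

No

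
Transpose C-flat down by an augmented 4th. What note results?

Gbb

C down a perfect fourth is G, so the target letter is G.
From Cb, an augmented fourth is 6 semitones down: Gbb.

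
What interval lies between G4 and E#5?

augmented sixth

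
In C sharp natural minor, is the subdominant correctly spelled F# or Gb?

F#

Each scale degree takes a distinct letter name. Degree 4 of a scale on C must use the letter F.
F# and Gb are enharmonically the same pitch, but only F# uses the letter F, so it is the correct spelling here.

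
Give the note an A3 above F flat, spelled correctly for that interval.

F up a major third is A, so the target letter is A.
From Fb, an augmented third is 5 semitones up: A.

A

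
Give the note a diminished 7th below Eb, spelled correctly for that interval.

E down a major seventh is F, so the target letter is F.
From Eb, a diminished seventh is 9 semitones down: F#.

F#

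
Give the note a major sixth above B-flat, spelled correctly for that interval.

G

A sixth above B lands on the letter G.
A major sixth spans 9 semitones, so Bb moves to pitch class 7. On the letter G that is G.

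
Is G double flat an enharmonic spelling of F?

Yes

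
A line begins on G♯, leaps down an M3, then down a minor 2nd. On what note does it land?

D#

A major third down from G# is E (letter E, 4 semitones down).
A minor second down from E is D# (letter D, 1 semitone down).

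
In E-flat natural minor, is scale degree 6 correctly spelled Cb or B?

Each scale degree takes a distinct letter name. Degree 6 of a scale on E must use the letter C.
Cb and B are enharmonically the same pitch, but only Cb uses the letter C, so it is the correct spelling here.

Cb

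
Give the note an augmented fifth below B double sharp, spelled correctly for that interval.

A fifth below B lands on the letter E.
An augmented fifth spans 8 semitones, so B## moves to pitch class 5. On the letter E that is E#.

E#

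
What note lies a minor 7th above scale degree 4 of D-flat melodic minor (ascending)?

Fb

Scale degree 4 of Db melodic minor (ascending) is Gb.
A minor seventh (10 semitones) above Gb lands on the letter F, giving Fb.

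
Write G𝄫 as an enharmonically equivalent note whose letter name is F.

F

Plain F sits at the same pitch as Gbb, so on the letter F the same pitch needs a natural: F.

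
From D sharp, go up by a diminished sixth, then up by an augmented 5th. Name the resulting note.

A diminished sixth up from D# is Bb (letter B, 7 semitones up).
An augmented fifth up from Bb is F# (letter F, 8 semitones up).

F#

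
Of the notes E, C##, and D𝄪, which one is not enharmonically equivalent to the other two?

C##

In 12-tone equal temperament, enharmonic equivalents share a pitch class. E is pitch class 4; C## is pitch class 2; D## is pitch class 4.
E and D## share pitch class 4, while C## is pitch class 2.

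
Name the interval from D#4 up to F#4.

Counting letters D–E–F gives a third.
D#→F# = 3 semitones, 1 narrower than the major third (4), so minor.

minor third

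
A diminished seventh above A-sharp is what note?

A up a major seventh is G#, so the target letter is G.
From A#, a diminished seventh is 9 semitones up: G.

G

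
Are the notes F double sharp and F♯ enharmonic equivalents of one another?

F## is pitch class 7; F# is pitch class 6.
The pitch classes differ (7 vs. 6), so they are not enharmonic equivalents.

No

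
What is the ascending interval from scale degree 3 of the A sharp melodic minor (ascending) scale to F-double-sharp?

Scale degree 3 of A# melodic minor (ascending) is C#.
C# up to F##: letters C→F make it a fourth; 6 semitones makes it augmented.

augmented fourth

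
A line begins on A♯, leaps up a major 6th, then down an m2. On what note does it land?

A major sixth up from A# is F## (letter F, 9 semitones up).
A minor second down from F## is E## (letter E, 1 semitone down).

E##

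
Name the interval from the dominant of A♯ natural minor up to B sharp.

perfect fifth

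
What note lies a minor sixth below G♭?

Bb

A sixth below G lands on the letter B.
A minor sixth spans 8 semitones, so Gb moves to pitch class 10. On the letter B that is Bb.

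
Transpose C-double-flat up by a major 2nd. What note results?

C up a major second is D, so the target letter is D.
From Cbb, a major second is 2 semitones up: Dbb.

Dbb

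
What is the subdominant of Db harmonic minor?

Gb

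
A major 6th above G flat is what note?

Eb

G up a major sixth is E, so the target letter is E.
From Gb, a major sixth is 9 semitones up: Eb.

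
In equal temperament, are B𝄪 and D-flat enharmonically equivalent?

B## = pitch class 1 and Db = pitch class 1 — the same pitch class, so they are enharmonic equivalents.

Yes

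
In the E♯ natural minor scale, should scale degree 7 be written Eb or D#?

D#

Each scale degree takes a distinct letter name. Degree 7 of a scale on E must use the letter D.
D# and Eb are enharmonically the same pitch, but only D# uses the letter D, so it is the correct spelling here.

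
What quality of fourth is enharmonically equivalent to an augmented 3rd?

perfect

An augmented third spans 5 semitones.
A fourth spanning 5 semitones is perfect (the perfect fourth is 5).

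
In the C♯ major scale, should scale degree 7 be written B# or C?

B#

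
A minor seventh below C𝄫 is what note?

Dbb

C down a major seventh is Db, so the target letter is D.
From Cbb, a minor seventh is 10 semitones down: Dbb.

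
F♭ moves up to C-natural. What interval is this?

augmented fifth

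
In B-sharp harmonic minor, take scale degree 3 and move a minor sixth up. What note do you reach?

B

Scale degree 3 of B# harmonic minor is D#.
A minor sixth (8 semitones) above D# lands on the letter B, giving B.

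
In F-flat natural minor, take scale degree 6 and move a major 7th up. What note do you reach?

Cb

Scale degree 6 of Fb natural minor is Dbb.
A major seventh (11 semitones) above Dbb lands on the letter C, giving Cb.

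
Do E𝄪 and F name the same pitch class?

Two spellings are enharmonically equivalent only if they share a pitch class.
Here E## → 6, F → 5; 5 ≠ 6, so they are not.

No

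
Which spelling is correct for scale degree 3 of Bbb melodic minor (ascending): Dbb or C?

Dbb

Each scale degree takes a distinct letter name. Degree 3 of a scale on B must use the letter D.
Dbb and C are enharmonically the same pitch, but only Dbb uses the letter D, so it is the correct spelling here.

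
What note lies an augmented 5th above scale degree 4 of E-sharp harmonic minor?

E##

Scale degree 4 of E# harmonic minor is A#.
An augmented fifth (8 semitones) above A# lands on the letter E, giving E##.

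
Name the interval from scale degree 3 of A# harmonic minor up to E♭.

Scale degree 3 of A# harmonic minor is C#.
C# up to Eb: letters C→E make it a third; 2 semitones makes it diminished.

diminished third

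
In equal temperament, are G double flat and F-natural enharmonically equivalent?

Yes

Gbb is pitch class 5; F is pitch class 5.
All spellings map to pitch class 5, so they are enharmonically equivalent.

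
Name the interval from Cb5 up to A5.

The letter names run C→A, a span of 5 letter steps, so the interval is some kind of sixth.
Cb to A is 10 semitones. A major sixth is 9, so 10 makes it augmented.

augmented sixth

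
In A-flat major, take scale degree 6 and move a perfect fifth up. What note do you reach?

C

Scale degree 6 of Ab major is F.
A perfect fifth (7 semitones) above F lands on the letter C, giving C.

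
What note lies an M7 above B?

B up a major seventh is A#, so the target letter is A.
From B, a major seventh is 11 semitones up: A#.

A#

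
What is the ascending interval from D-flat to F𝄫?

diminished third

Counting letters D–E–F gives a third.
Db→Fbb = 2 semitones, 2 narrower than the major third (4), so diminished.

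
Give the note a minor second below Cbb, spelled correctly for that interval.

Bbb

C down a major second is Bb, so the target letter is B.
From Cbb, a minor second is 1 semitone down: Bbb.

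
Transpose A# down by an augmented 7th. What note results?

Bb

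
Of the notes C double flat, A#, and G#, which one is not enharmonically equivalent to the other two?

G#

In 12-tone equal temperament, enharmonic equivalents share a pitch class. Cbb is pitch class 10; A# is pitch class 10; G# is pitch class 8.
Cbb and A# share pitch class 10, while G# is pitch class 8.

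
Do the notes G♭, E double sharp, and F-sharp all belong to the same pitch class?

Yes

Gb is pitch class 6; E## is pitch class 6; F# is pitch class 6.
All spellings map to pitch class 6, so they are enharmonically equivalent.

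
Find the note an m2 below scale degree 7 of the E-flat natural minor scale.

C

Scale degree 7 of Eb natural minor is Db.
A minor second (1 semitone) below Db lands on the letter C, giving C.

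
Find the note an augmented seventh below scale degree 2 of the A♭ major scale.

Scale degree 2 of Ab major is Bb.
An augmented seventh (12 semitones) below Bb lands on the letter C, giving Cbb.

Cbb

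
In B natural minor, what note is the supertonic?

Degree 2 takes the letter 1 step above B, which is C.
In natural minor, degree 2 sits 2 semitones above the tonic. B + 2 semitones is pitch class 1, spelled on C as C#.

C#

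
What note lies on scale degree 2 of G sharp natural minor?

A#

Degree 2 takes the letter 1 step above G, which is A.
In natural minor, degree 2 sits 2 semitones above the tonic. G# + 2 semitones is pitch class 10, spelled on A as A#.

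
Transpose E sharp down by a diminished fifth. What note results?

A fifth below E lands on the letter A.
A diminished fifth spans 6 semitones, so E# moves to pitch class 11. On the letter A that is A##.

A##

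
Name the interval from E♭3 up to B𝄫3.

Counting letters E–F–G–A–B gives a fifth.
Eb→Bbb = 6 semitones, 1 narrower than the perfect fifth (7), so diminished.

diminished fifth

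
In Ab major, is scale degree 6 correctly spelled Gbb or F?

Each scale degree takes a distinct letter name. Degree 6 of a scale on A must use the letter F.
F and Gbb are enharmonically the same pitch, but only F uses the letter F, so it is the correct spelling here.

F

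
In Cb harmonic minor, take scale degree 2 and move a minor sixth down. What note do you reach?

F

Scale degree 2 of Cb harmonic minor is Db.
A minor sixth (8 semitones) below Db lands on the letter F, giving F.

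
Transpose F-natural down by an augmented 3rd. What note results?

A third below F lands on the letter D.
An augmented third spans 5 semitones, so F moves to pitch class 0. On the letter D that is Dbb.

Dbb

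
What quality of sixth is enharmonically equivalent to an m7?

A minor seventh spans 10 semitones.
A sixth spanning 10 semitones is augmented (the major sixth is 9).

augmented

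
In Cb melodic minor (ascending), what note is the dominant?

Degree 5 takes the letter 4 steps above C, which is G.
In melodic minor (ascending), degree 5 sits 7 semitones above the tonic. Cb + 7 semitones is pitch class 6, spelled on G as Gb.

Gb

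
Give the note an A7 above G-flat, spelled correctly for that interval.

F#

A seventh above G lands on the letter F.
An augmented seventh spans 12 semitones, so Gb moves to pitch class 6. On the letter F that is F#.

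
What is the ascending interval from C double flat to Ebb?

The letter names run C→E, a span of 2 letter steps, so the interval is some kind of third.
Cbb to Ebb is 4 semitones. A major third is 4, so 4 makes it major.

major third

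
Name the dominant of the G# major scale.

D#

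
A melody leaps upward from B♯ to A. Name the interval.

diminished seventh

The letter names run B→A, a span of 6 letter steps, so the interval is some kind of seventh.
B# to A is 9 semitones. A major seventh is 11, so 9 makes it diminished.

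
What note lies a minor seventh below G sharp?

A#

G down a major seventh is Ab, so the target letter is A.
From G#, a minor seventh is 10 semitones down: A#.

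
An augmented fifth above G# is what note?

D##

A fifth above G lands on the letter D.
An augmented fifth spans 8 semitones, so G# moves to pitch class 4. On the letter D that is D##.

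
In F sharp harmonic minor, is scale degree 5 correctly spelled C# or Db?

Each scale degree takes a distinct letter name. Degree 5 of a scale on F must use the letter C.
C# and Db are enharmonically the same pitch, but only C# uses the letter C, so it is the correct spelling here.

C#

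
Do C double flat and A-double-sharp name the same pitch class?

No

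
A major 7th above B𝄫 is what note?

Ab

A seventh above B lands on the letter A.
A major seventh spans 11 semitones, so Bbb moves to pitch class 8. On the letter A that is Ab.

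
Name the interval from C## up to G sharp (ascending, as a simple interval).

diminished fifth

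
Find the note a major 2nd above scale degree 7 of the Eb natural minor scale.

Scale degree 7 of Eb natural minor is Db.
A major second (2 semitones) above Db lands on the letter E, giving Eb.

Eb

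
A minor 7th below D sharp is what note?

A seventh below D lands on the letter E.
A minor seventh spans 10 semitones, so D# moves to pitch class 5. On the letter E that is E#.

E#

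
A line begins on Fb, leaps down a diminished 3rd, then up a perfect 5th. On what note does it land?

A diminished third down from Fb is D (letter D, 2 semitones down).
A perfect fifth up from D is A (letter A, 7 semitones up).

A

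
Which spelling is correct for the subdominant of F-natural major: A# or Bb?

Bb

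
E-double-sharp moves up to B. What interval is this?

The letter names run E→B, a span of 4 letter steps, so the interval is some kind of fifth.
E## to B is 5 semitones. A perfect fifth is 7, so 5 makes it doubly diminished.

doubly diminished fifth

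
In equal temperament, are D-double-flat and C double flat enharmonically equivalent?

No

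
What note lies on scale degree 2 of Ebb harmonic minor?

Fb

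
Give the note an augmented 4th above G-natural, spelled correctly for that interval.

A fourth above G lands on the letter C.
An augmented fourth spans 6 semitones, so G moves to pitch class 1. On the letter C that is C#.

C#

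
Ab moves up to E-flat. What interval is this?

Counting letters A–B–C–D–E gives a fifth.
Ab→Eb = 7 semitones, exactly the perfect fifth.

perfect fifth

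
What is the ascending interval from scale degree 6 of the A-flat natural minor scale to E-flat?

major seventh

Scale degree 6 of Ab natural minor is Fb.
Fb up to Eb: letters F→E make it a seventh; 11 semitones makes it major.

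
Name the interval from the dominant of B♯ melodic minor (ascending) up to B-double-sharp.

The dominant of B# melodic minor (ascending) is F##.
F## up to B##: letters F→B make it a fourth; 6 semitones makes it augmented.

augmented fourth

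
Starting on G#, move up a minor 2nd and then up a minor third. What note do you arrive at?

A minor second up from G# is A (letter A, 1 semitone up).
A minor third up from A is C (letter C, 3 semitones up).

C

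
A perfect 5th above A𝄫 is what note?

Ebb

A fifth above A lands on the letter E.
A perfect fifth spans 7 semitones, so Abb moves to pitch class 2. On the letter E that is Ebb.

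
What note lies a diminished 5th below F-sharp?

F down a perfect fifth is Bb, so the target letter is B.
From F#, a diminished fifth is 6 semitones down: B#.

B#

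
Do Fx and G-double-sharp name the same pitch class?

No

F## is pitch class 7; G## is pitch class 9.
The pitch classes differ (7 vs. 9), so they are not enharmonic equivalents.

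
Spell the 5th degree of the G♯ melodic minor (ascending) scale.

Degree 5 takes the letter 4 steps above G, which is D.
In melodic minor (ascending), degree 5 sits 7 semitones above the tonic. G# + 7 semitones is pitch class 3, spelled on D as D#.

D#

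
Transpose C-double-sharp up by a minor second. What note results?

D#

A second above C lands on the letter D.
A minor second spans 1 semitone, so C## moves to pitch class 3. On the letter D that is D#.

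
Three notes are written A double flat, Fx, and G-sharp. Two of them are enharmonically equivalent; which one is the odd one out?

G#

In 12-tone equal temperament, enharmonic equivalents share a pitch class. Abb is pitch class 7; F## is pitch class 7; G# is pitch class 8.
Abb and F## share pitch class 7, while G# is pitch class 8.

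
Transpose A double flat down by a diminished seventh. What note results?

Bb

A seventh below A lands on the letter B.
A diminished seventh spans 9 semitones, so Abb moves to pitch class 10. On the letter B that is Bb.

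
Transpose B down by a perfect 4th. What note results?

F#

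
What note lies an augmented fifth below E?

Ab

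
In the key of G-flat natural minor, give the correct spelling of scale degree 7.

Fb

Degree 7 takes the letter 6 steps above G, which is F.
In natural minor, degree 7 sits 10 semitones above the tonic. Gb + 10 semitones is pitch class 4, spelled on F as Fb.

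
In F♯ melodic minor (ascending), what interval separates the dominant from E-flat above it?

The dominant of F# melodic minor (ascending) is C#.
C# up to Eb: letters C→E make it a third; 2 semitones makes it diminished.

diminished third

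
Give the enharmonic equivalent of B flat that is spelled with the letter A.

A#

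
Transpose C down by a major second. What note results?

C down a major second is Bb, so the target letter is B.
From C, a major second is 2 semitones down: Bb.

Bb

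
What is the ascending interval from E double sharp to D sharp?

diminished seventh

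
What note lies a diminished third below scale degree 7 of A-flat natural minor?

Scale degree 7 of Ab natural minor is Gb.
A diminished third (2 semitones) below Gb lands on the letter E, giving E.

E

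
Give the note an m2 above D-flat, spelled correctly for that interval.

Ebb

A second above D lands on the letter E.
A minor second spans 1 semitone, so Db moves to pitch class 2. On the letter E that is Ebb.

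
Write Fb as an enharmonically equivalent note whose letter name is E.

Fb is pitch class 4. The letter E alone is pitch class 4.
Pitch class 4 on E needs no accidental: E.

E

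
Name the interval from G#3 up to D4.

The letter names run G→D, a span of 4 letter steps, so the interval is some kind of fifth.
G# to D is 6 semitones. A perfect fifth is 7, so 6 makes it diminished.

diminished fifth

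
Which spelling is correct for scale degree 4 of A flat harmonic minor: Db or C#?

Each scale degree takes a distinct letter name. Degree 4 of a scale on A must use the letter D.
Db and C# are enharmonically the same pitch, but only Db uses the letter D, so it is the correct spelling here.

Db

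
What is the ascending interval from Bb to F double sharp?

doubly augmented fifth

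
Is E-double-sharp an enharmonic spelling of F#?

E## = pitch class 6 and F# = pitch class 6 — the same pitch class, so they are enharmonic equivalents.

Yes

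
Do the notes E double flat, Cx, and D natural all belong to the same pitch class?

Yes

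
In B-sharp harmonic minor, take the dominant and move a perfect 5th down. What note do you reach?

B#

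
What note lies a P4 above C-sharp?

F#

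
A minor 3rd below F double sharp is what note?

D##

A third below F lands on the letter D.
A minor third spans 3 semitones, so F## moves to pitch class 4. On the letter D that is D##.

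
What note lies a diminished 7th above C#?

Bb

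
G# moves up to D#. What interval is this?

The letter names run G→D, a span of 4 letter steps, so the interval is some kind of fifth.
G# to D# is 7 semitones. A perfect fifth is 7, so 7 makes it perfect.

perfect fifth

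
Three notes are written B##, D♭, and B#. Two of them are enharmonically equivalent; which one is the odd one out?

In 12-tone equal temperament, enharmonic equivalents share a pitch class. B## is pitch class 1; Db is pitch class 1; B# is pitch class 0.
B## and Db share pitch class 1, while B# is pitch class 0.

B#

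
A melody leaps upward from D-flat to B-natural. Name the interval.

Counting letters D–E–F–G–A–B gives a sixth.
Db→B = 10 semitones, 1 wider than the major sixth (9), so augmented.

augmented sixth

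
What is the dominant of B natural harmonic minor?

The B harmonic minor scale runs B C# D E F# G A#.
Degree 5 is F#.

F#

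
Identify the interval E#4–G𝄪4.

major third

The letter names run E→G, a span of 2 letter steps, so the interval is some kind of third.
E# to G## is 4 semitones. A major third is 4, so 4 makes it major.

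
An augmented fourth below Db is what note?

Abb

D down a perfect fourth is A, so the target letter is A.
From Db, an augmented fourth is 6 semitones down: Abb.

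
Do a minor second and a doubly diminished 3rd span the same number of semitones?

Yes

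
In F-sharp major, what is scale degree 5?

C#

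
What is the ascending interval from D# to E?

The letter names run D→E, a span of 1 letter step, so the interval is some kind of second.
D# to E is 1 semitone. A major second is 2, so 1 makes it minor.

minor second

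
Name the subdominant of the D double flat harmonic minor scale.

Gbb

Degree 4 takes the letter 3 steps above D, which is G.
In harmonic minor, degree 4 sits 5 semitones above the tonic. Dbb + 5 semitones is pitch class 5, spelled on G as Gbb.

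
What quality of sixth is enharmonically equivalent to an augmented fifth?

minor

An augmented fifth spans 8 semitones.
A sixth spanning 8 semitones is minor (the major sixth is 9).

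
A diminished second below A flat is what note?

G#

A down a major second is G, so the target letter is G.
From Ab, a diminished second is 0 semitones down: G#.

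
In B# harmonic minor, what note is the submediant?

G#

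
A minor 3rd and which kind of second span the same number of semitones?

augmented

A minor third spans 3 semitones.
A second spanning 3 semitones is augmented (the major second is 2).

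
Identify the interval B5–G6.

The letter names run B→G, a span of 5 letter steps, so the interval is some kind of sixth.
B to G is 8 semitones. A major sixth is 9, so 8 makes it minor.

minor sixth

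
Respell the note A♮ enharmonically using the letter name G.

G##

Plain G sits 2 semitones below A, so on the letter G the same pitch needs a double sharp: G##.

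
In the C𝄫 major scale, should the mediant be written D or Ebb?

Ebb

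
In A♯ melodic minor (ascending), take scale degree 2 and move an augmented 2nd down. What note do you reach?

Scale degree 2 of A# melodic minor (ascending) is B#.
An augmented second (3 semitones) below B# lands on the letter A, giving A.

A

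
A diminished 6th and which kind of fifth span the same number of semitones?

A diminished sixth spans 7 semitones.
A fifth spanning 7 semitones is perfect (the perfect fifth is 7).

perfect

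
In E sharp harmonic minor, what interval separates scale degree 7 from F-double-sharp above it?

Scale degree 7 of E# harmonic minor is D##.
D## up to F##: letters D→F make it a third; 3 semitones makes it minor.

minor third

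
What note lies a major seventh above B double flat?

Ab

A seventh above B lands on the letter A.
A major seventh spans 11 semitones, so Bbb moves to pitch class 8. On the letter A that is Ab.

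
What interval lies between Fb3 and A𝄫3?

minor third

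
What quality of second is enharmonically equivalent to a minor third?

A minor third spans 3 semitones.
A second spanning 3 semitones is augmented (the major second is 2).

augmented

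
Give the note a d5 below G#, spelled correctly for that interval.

A fifth below G lands on the letter C.
A diminished fifth spans 6 semitones, so G# moves to pitch class 2. On the letter C that is C##.

C##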